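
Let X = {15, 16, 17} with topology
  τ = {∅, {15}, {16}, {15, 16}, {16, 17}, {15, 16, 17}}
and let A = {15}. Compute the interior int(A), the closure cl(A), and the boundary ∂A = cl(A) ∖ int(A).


int(A) = {15}, cl(A) = {15}, ∂A = ∅.

Closed sets in (X, τ) are complements of opens:
  closed(X, τ) = {∅, {15}, {17}, {15, 17}, {16, 17}, {15, 16, 17}}.
int(A) = ⋃ {U ∈ τ : U ⊆ A}. Opens contained in A: ∅, {15}.
Taking the union of these: int(A) = {15}.
cl(A) = ⋂ {C closed : A ⊆ C}. Closed sets containing A: {15}, {15, 17}, {15, 16, 17}.
Intersecting these: cl(A) = {15}.
∂A = cl(A) ∖ int(A) = {15} ∖ {15} = ∅.


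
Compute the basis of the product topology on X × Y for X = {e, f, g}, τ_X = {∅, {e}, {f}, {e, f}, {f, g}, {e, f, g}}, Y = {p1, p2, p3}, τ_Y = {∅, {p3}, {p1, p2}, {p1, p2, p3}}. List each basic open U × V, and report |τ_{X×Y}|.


Basis B = {∅ × ∅, {e} × {p3}, {f} × {p3}, {e} × {p1, p2}, {e, f} × {p3}, {f} × {p1, p2}, {f, g} × {p3}, {e} × {p1, p2, p3}, {e, f, g} × {p3}, {f} × {p1, p2, p3}, {e, f} × {p1, p2}, {f, g} × {p1, p2}, {e, f} × {p1, p2, p3}, {e, f, g} × {p1, p2}, {f, g} × {p1, p2, p3}, {e, f, g} × {p1, p2, p3}}; |τ_{X×Y}| = 36.

Enumerate products U × V with U ∈ τ_X, V ∈ τ_Y (deduplicated):
  ∅ × ∅ = {} (∅)
  {e} × {p3} = {(e,p3)}
  {f} × {p3} = {(f,p3)}
  {e} × {p1, p2} = {(e,p1), (e,p2)}
  {e, f} × {p3} = {(e,p3), (f,p3)}
  {f} × {p1, p2} = {(f,p1), (f,p2)}
  {f, g} × {p3} = {(f,p3), (g,p3)}
  {e} × {p1, p2, p3} = {(e,p1), (e,p2), (e,p3)}
  {e, f, g} × {p3} = {(e,p3), (f,p3), (g,p3)}
  {f} × {p1, p2, p3} = {(f,p1), (f,p2), (f,p3)}
  {e, f} × {p1, p2} = {(e,p1), (e,p2), (f,p1), (f,p2)}
  {f, g} × {p1, p2} = {(f,p1), (f,p2), (g,p1), (g,p2)}
  {e, f} × {p1, p2, p3} = {(e,p1), (e,p2), (e,p3), (f,p1), (f,p2), (f,p3)}
  {e, f, g} × {p1, p2} = {(e,p1), (e,p2), (f,p1), (f,p2), (g,p1), (g,p2)}
  {f, g} × {p1, p2, p3} = {(f,p1), (f,p2), (f,p3), (g,p1), (g,p2), (g,p3)}
  {e, f, g} × {p1, p2, p3} = {(e,p1), (e,p2), (e,p3), (f,p1), (f,p2), (f,p3), (g,p1), (g,p2), (g,p3)}
These 16 distinct sets form the basis B.
Close under arbitrary unions to get τ_{X×Y}; counting gives |τ_{X×Y}| = 36.


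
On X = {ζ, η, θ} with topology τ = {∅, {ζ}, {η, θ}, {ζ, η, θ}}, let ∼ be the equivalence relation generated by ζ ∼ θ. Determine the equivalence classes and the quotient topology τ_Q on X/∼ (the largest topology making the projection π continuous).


X/∼ = {[ζ=θ], [η]}; |τ_Q| = 2.

Equivalence classes: [ζ=θ], [η].
Quotient map π: X → X/∼ sends ζ ↦ [ζ=θ], η ↦ [η], θ ↦ [ζ=θ].
For each subset V ⊆ X/∼, compute π^{-1}(V) ⊆ X and check whether π^{-1}(V) ∈ τ. V is open in τ_Q iff π^{-1}(V) ∈ τ.
  V = {}: π^{-1}(V) = ∅ ∈ τ ✓.
  V = {[ζ=θ]}: π^{-1}(V) = {ζ, θ} ∉ τ ✗.
  V = {[η]}: π^{-1}(V) = {η} ∉ τ ✗.
  V = {[ζ=θ], [η]}: π^{-1}(V) = {ζ, η, θ} ∈ τ ✓.
Open sets in the quotient: τ_Q = {{}, {[ζ=θ], [η]}} (2 elements).


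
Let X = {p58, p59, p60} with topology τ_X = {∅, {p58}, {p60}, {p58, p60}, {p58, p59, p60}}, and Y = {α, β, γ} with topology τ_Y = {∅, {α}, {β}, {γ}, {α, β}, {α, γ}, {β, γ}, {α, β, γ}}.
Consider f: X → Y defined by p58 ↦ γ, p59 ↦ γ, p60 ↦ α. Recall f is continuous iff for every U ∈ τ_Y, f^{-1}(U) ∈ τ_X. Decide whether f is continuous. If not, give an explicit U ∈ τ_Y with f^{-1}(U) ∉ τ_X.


f is NOT continuous.

Compute f^{-1}(U) for each U ∈ τ_Y:
  U = ∅: f^{-1}(U) = ∅ ∈ τ_X ✓.
  U = {α}: f^{-1}(U) = {p60} ∈ τ_X ✓.
  U = {β}: f^{-1}(U) = ∅ ∈ τ_X ✓.
  U = {γ}: f^{-1}(U) = {p58, p59} ∉ τ_X ✗.
  U = {α, β}: f^{-1}(U) = {p60} ∈ τ_X ✓.
  U = {α, γ}: f^{-1}(U) = {p58, p59, p60} ∈ τ_X ✓.
  U = {β, γ}: f^{-1}(U) = {p58, p59} ∉ τ_X ✗.
  U = {α, β, γ}: f^{-1}(U) = {p58, p59, p60} ∈ τ_X ✓.
Found U = {γ} with f^{-1}(U) = {p58, p59} not in τ_X. Therefore f is NOT continuous.


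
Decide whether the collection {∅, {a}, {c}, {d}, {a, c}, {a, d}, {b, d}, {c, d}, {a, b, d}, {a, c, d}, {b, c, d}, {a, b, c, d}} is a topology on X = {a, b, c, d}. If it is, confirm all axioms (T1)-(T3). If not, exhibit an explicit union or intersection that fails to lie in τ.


τ IS a topology on X.

Axiom (T1): ∅ ∈ τ? Yes; X ∈ τ? Yes.
Axiom (T2/T3): check pairwise unions and intersections of members of τ.
All pairwise intersections and unions checked — each lies in τ. Therefore τ satisfies (T1), (T2), (T3): it IS a topology on X.


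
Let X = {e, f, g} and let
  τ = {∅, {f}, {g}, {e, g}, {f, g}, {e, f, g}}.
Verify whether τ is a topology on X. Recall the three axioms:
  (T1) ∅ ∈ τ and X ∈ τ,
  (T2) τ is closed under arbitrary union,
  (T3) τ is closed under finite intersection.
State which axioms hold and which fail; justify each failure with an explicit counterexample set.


τ IS a topology on X.

Axiom (T1): ∅ ∈ τ? Yes; X ∈ τ? Yes.
Axiom (T2/T3): check pairwise unions and intersections of members of τ.
All pairwise intersections and unions checked — each lies in τ. Therefore τ satisfies (T1), (T2), (T3): it IS a topology on X.


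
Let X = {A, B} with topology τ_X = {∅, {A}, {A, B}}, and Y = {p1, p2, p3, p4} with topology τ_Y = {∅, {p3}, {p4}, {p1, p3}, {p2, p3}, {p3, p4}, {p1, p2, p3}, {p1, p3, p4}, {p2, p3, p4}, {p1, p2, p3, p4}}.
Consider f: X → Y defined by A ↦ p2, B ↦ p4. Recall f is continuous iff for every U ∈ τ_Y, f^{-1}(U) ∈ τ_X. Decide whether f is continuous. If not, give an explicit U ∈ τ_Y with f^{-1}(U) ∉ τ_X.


f is NOT continuous.

Compute f^{-1}(U) for each U ∈ τ_Y:
  U = ∅: f^{-1}(U) = ∅ ∈ τ_X ✓.
  U = {p3}: f^{-1}(U) = ∅ ∈ τ_X ✓.
  U = {p4}: f^{-1}(U) = {B} ∉ τ_X ✗.
  U = {p1, p3}: f^{-1}(U) = ∅ ∈ τ_X ✓.
  U = {p2, p3}: f^{-1}(U) = {A} ∈ τ_X ✓.
  U = {p3, p4}: f^{-1}(U) = {B} ∉ τ_X ✗.
  U = {p1, p2, p3}: f^{-1}(U) = {A} ∈ τ_X ✓.
  U = {p1, p3, p4}: f^{-1}(U) = {B} ∉ τ_X ✗.
  U = {p2, p3, p4}: f^{-1}(U) = {A, B} ∈ τ_X ✓.
  U = {p1, p2, p3, p4}: f^{-1}(U) = {A, B} ∈ τ_X ✓.
Found U = {p4} with f^{-1}(U) = {B} not in τ_X. Therefore f is NOT continuous.


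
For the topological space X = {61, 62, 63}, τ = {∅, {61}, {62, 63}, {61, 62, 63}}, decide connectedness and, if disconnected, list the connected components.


(X, τ) is disconnected; components = [{61}, {62, 63}].

Find clopen sets (U ∈ τ with X ∖ U ∈ τ):
  U = ∅, X ∖ U = {61, 62, 63} — both open, so U is clopen.
  U = {61}, X ∖ U = {62, 63} — both open, so U is clopen.
  U = {62, 63}, X ∖ U = {61} — both open, so U is clopen.
  U = {61, 62, 63}, X ∖ U = ∅ — both open, so U is clopen.
Nontrivial clopen(s) exist: e.g. {62, 63}. So (X, τ) is disconnected.
Compute connected components by grouping points that agree on all clopens:
  component: {61}
  component: {62, 63}


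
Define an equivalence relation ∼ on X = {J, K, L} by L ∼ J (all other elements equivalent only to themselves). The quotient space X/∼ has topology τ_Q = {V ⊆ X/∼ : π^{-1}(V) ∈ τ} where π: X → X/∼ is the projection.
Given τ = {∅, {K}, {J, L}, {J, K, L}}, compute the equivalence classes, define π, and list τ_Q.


X/∼ = {[J=L], [K]}; |τ_Q| = 4.

Equivalence classes: [J=L], [K].
Quotient map π: X → X/∼ sends J ↦ [J=L], K ↦ [K], L ↦ [J=L].
For each subset V ⊆ X/∼, compute π^{-1}(V) ⊆ X and check whether π^{-1}(V) ∈ τ. V is open in τ_Q iff π^{-1}(V) ∈ τ.
  V = {}: π^{-1}(V) = ∅ ∈ τ ✓.
  V = {[J=L]}: π^{-1}(V) = {J, L} ∈ τ ✓.
  V = {[K]}: π^{-1}(V) = {K} ∈ τ ✓.
  V = {[J=L], [K]}: π^{-1}(V) = {J, K, L} ∈ τ ✓.
Open sets in the quotient: τ_Q = {{}, {[J=L]}, {[K]}, {[J=L], [K]}} (4 elements).


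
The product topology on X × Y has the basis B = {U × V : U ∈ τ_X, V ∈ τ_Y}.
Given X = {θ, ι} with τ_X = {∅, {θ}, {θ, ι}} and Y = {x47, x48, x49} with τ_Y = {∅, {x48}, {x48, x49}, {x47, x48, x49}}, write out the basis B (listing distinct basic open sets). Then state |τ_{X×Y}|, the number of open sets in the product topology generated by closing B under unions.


Basis B = {∅ × ∅, {θ} × {x48}, {θ} × {x48, x49}, {θ, ι} × {x48}, {θ} × {x47, x48, x49}, {θ, ι} × {x48, x49}, {θ, ι} × {x47, x48, x49}}; |τ_{X×Y}| = 10.

Enumerate products U × V with U ∈ τ_X, V ∈ τ_Y (deduplicated):
  ∅ × ∅ = {} (∅)
  {θ} × {x48} = {(θ,x48)}
  {θ} × {x48, x49} = {(θ,x48), (θ,x49)}
  {θ, ι} × {x48} = {(θ,x48), (ι,x48)}
  {θ} × {x47, x48, x49} = {(θ,x47), (θ,x48), (θ,x49)}
  {θ, ι} × {x48, x49} = {(θ,x48), (θ,x49), (ι,x48), (ι,x49)}
  {θ, ι} × {x47, x48, x49} = {(θ,x47), (θ,x48), (θ,x49), (ι,x47), (ι,x48), (ι,x49)}
These 7 distinct sets form the basis B.
Close under arbitrary unions to get τ_{X×Y}; counting gives |τ_{X×Y}| = 10.


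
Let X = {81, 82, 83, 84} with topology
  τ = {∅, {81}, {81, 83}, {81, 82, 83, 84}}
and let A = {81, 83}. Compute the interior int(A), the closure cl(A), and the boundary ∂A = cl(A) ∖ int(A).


int(A) = {81, 83}, cl(A) = {81, 82, 83, 84}, ∂A = {82, 84}.

Closed sets in (X, τ) are complements of opens:
  closed(X, τ) = {∅, {82, 84}, {82, 83, 84}, {81, 82, 83, 84}}.
int(A) = ⋃ {U ∈ τ : U ⊆ A}. Opens contained in A: ∅, {81}, {81, 83}.
Taking the union of these: int(A) = {81, 83}.
cl(A) = ⋂ {C closed : A ⊆ C}. Closed sets containing A: {81, 82, 83, 84}.
Intersecting these: cl(A) = {81, 82, 83, 84}.
∂A = cl(A) ∖ int(A) = {81, 82, 83, 84} ∖ {81, 83} = {82, 84}.


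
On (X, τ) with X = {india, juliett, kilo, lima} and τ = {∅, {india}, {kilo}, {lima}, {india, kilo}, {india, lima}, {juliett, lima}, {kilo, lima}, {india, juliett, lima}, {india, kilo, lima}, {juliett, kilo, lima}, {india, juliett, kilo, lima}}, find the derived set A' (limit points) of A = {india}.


A' = ∅

For each x ∈ X, list the open sets U ∈ τ with x ∈ U, then check whether U ∩ (A ∖ {x}) ≠ ∅ for every such U.
  x = india: open {india} ∋ x has {india} ∩ (A ∖ {india}) = ∅, so x is NOT a limit point.
  x = juliett: open {juliett, lima} ∋ x has {juliett, lima} ∩ (A ∖ {juliett}) = ∅, so x is NOT a limit point.
  x = kilo: open {kilo} ∋ x has {kilo} ∩ (A ∖ {kilo}) = ∅, so x is NOT a limit point.
  x = lima: open {lima} ∋ x has {lima} ∩ (A ∖ {lima}) = ∅, so x is NOT a limit point.
Collecting: A' = ∅.


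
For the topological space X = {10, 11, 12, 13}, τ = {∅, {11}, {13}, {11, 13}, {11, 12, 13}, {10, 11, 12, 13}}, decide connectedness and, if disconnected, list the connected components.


(X, τ) is connected.

Find clopen sets (U ∈ τ with X ∖ U ∈ τ):
  U = ∅, X ∖ U = {10, 11, 12, 13} — both open, so U is clopen.
  U = {10, 11, 12, 13}, X ∖ U = ∅ — both open, so U is clopen.
Only trivial clopens (∅ and X) exist, so (X, τ) is connected.
Compute connected components by grouping points that agree on all clopens:
  component: {10, 11, 12, 13}


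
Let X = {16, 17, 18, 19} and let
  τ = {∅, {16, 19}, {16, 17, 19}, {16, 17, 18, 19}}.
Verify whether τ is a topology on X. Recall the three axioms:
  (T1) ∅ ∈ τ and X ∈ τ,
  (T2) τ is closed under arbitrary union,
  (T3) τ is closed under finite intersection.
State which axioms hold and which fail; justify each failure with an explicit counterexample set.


τ IS a topology on X.

Axiom (T1): ∅ ∈ τ? Yes; X ∈ τ? Yes.
Axiom (T2/T3): check pairwise unions and intersections of members of τ.
All pairwise intersections and unions checked — each lies in τ. Therefore τ satisfies (T1), (T2), (T3): it IS a topology on X.


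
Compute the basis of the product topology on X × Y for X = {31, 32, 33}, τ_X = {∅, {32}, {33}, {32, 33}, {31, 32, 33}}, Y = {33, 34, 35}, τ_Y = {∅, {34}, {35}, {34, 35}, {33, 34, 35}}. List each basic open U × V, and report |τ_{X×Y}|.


Basis B = {∅ × ∅, {32} × {34}, {32} × {35}, {33} × {34}, {33} × {35}, {32} × {34, 35}, {32, 33} × {34}, {32, 33} × {35}, {33} × {34, 35}, {31, 32, 33} × {34}, {31, 32, 33} × {35}, {32} × {33, 34, 35}, {33} × {33, 34, 35}, {32, 33} × {34, 35}, {31, 32, 33} × {34, 35}, {32, 33} × {33, 34, 35}, {31, 32, 33} × {33, 34, 35}}; |τ_{X×Y}| = 48.

Enumerate products U × V with U ∈ τ_X, V ∈ τ_Y (deduplicated):
  ∅ × ∅ = {} (∅)
  {32} × {34} = {(32,34)}
  {32} × {35} = {(32,35)}
  {33} × {34} = {(33,34)}
  {33} × {35} = {(33,35)}
  {32} × {34, 35} = {(32,34), (32,35)}
  {32, 33} × {34} = {(32,34), (33,34)}
  {32, 33} × {35} = {(32,35), (33,35)}
  {33} × {34, 35} = {(33,34), (33,35)}
  {31, 32, 33} × {34} = {(31,34), (32,34), (33,34)}
  {31, 32, 33} × {35} = {(31,35), (32,35), (33,35)}
  {32} × {33, 34, 35} = {(32,33), (32,34), (32,35)}
  {33} × {33, 34, 35} = {(33,33), (33,34), (33,35)}
  {32, 33} × {34, 35} = {(32,34), (32,35), (33,34), (33,35)}
  {31, 32, 33} × {34, 35} = {(31,34), (31,35), (32,34), (32,35), (33,34), (33,35)}
  {32, 33} × {33, 34, 35} = {(32,33), (32,34), (32,35), (33,33), (33,34), (33,35)}
  {31, 32, 33} × {33, 34, 35} = {(31,33), (31,34), (31,35), (32,33), (32,34), (32,35), (33,33), (33,34), (33,35)}
These 17 distinct sets form the basis B.
Close under arbitrary unions to get τ_{X×Y}; counting gives |τ_{X×Y}| = 48.


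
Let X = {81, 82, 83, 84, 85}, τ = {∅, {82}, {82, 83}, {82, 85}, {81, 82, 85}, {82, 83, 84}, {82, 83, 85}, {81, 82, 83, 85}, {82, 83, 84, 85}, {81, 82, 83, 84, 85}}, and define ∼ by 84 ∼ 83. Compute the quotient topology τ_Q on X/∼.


X/∼ = {[81], [82], [83=84], [85]}; |τ_Q| = 7.

Equivalence classes: [81], [82], [83=84], [85].
Quotient map π: X → X/∼ sends 81 ↦ [81], 82 ↦ [82], 83 ↦ [83=84], 84 ↦ [83=84], 85 ↦ [85].
For each subset V ⊆ X/∼, compute π^{-1}(V) ⊆ X and check whether π^{-1}(V) ∈ τ. V is open in τ_Q iff π^{-1}(V) ∈ τ.
  V = {}: π^{-1}(V) = ∅ ∈ τ ✓.
  V = {[81]}: π^{-1}(V) = {81} ∉ τ ✗.
  V = {[82]}: π^{-1}(V) = {82} ∈ τ ✓.
  V = {[81], [82]}: π^{-1}(V) = {81, 82} ∉ τ ✗.
  V = {[83=84]}: π^{-1}(V) = {83, 84} ∉ τ ✗.
  V = {[81], [83=84]}: π^{-1}(V) = {81, 83, 84} ∉ τ ✗.
  V = {[82], [83=84]}: π^{-1}(V) = {82, 83, 84} ∈ τ ✓.
  V = {[81], [82], [83=84]}: π^{-1}(V) = {81, 82, 83, 84} ∉ τ ✗.
  V = {[85]}: π^{-1}(V) = {85} ∉ τ ✗.
  V = {[81], [85]}: π^{-1}(V) = {81, 85} ∉ τ ✗.
  V = {[82], [85]}: π^{-1}(V) = {82, 85} ∈ τ ✓.
  V = {[81], [82], [85]}: π^{-1}(V) = {81, 82, 85} ∈ τ ✓.
  V = {[83=84], [85]}: π^{-1}(V) = {83, 84, 85} ∉ τ ✗.
  V = {[81], [83=84], [85]}: π^{-1}(V) = {81, 83, 84, 85} ∉ τ ✗.
  V = {[82], [83=84], [85]}: π^{-1}(V) = {82, 83, 84, 85} ∈ τ ✓.
  V = {[81], [82], [83=84], [85]}: π^{-1}(V) = {81, 82, 83, 84, 85} ∈ τ ✓.
Open sets in the quotient: τ_Q = {{}, {[82]}, {[82], [83=84]}, {[82], [85]}, {[81], [82], [85]}, {[82], [83=84], [85]}, {[81], [82], [83=84], [85]}} (7 elements).


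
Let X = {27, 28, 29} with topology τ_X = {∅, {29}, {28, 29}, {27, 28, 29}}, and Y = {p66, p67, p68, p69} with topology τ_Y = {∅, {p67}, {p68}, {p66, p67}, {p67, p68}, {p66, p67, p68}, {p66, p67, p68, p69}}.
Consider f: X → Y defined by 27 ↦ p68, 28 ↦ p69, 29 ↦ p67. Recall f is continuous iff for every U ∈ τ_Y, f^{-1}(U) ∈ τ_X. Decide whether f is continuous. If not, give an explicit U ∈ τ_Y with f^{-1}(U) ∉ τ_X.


f is NOT continuous.

Compute f^{-1}(U) for each U ∈ τ_Y:
  U = ∅: f^{-1}(U) = ∅ ∈ τ_X ✓.
  U = {p67}: f^{-1}(U) = {29} ∈ τ_X ✓.
  U = {p68}: f^{-1}(U) = {27} ∉ τ_X ✗.
  U = {p66, p67}: f^{-1}(U) = {29} ∈ τ_X ✓.
  U = {p67, p68}: f^{-1}(U) = {27, 29} ∉ τ_X ✗.
  U = {p66, p67, p68}: f^{-1}(U) = {27, 29} ∉ τ_X ✗.
  U = {p66, p67, p68, p69}: f^{-1}(U) = {27, 28, 29} ∈ τ_X ✓.
Found U = {p68} with f^{-1}(U) = {27} not in τ_X. Therefore f is NOT continuous.


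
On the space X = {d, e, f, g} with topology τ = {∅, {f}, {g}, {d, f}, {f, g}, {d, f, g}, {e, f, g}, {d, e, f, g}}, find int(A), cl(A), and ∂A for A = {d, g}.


int(A) = {g}, cl(A) = {d, e, g}, ∂A = {d, e}.

Closed sets in (X, τ) are complements of opens:
  closed(X, τ) = {∅, {d}, {e}, {d, e}, {e, g}, {d, e, f}, {d, e, g}, {d, e, f, g}}.
int(A) = ⋃ {U ∈ τ : U ⊆ A}. Opens contained in A: ∅, {g}.
Taking the union of these: int(A) = {g}.
cl(A) = ⋂ {C closed : A ⊆ C}. Closed sets containing A: {d, e, g}, {d, e, f, g}.
Intersecting these: cl(A) = {d, e, g}.
∂A = cl(A) ∖ int(A) = {d, e, g} ∖ {g} = {d, e}.


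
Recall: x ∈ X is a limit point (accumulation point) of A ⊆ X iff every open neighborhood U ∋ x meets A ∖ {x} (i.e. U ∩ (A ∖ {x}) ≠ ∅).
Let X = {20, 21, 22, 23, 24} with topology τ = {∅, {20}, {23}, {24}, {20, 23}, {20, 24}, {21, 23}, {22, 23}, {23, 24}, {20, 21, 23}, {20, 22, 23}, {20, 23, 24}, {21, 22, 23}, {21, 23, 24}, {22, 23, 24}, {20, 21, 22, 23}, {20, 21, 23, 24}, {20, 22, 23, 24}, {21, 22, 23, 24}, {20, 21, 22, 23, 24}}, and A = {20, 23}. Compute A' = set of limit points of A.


A' = {21, 22}

For each x ∈ X, list the open sets U ∈ τ with x ∈ U, then check whether U ∩ (A ∖ {x}) ≠ ∅ for every such U.
  x = 20: open {20} ∋ x has {20} ∩ (A ∖ {20}) = ∅, so x is NOT a limit point.
  x = 21: opens ∋ x are {21, 23}, {20, 21, 23}, {21, 22, 23}, {21, 23, 24}, {20, 21, 22, 23}, {20, 21, 23, 24}, {21, 22, 23, 24}, {20, 21, 22, 23, 24}; each meets A ∖ {21}, so x IS a limit point.
  x = 22: opens ∋ x are {22, 23}, {20, 22, 23}, {21, 22, 23}, {22, 23, 24}, {20, 21, 22, 23}, {20, 22, 23, 24}, {21, 22, 23, 24}, {20, 21, 22, 23, 24}; each meets A ∖ {22}, so x IS a limit point.
  x = 23: open {23} ∋ x has {23} ∩ (A ∖ {23}) = ∅, so x is NOT a limit point.
  x = 24: open {24} ∋ x has {24} ∩ (A ∖ {24}) = ∅, so x is NOT a limit point.
Collecting: A' = {21, 22}.


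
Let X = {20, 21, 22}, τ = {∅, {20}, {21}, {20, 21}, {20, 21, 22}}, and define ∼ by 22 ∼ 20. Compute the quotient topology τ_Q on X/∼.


X/∼ = {[20=22], [21]}; |τ_Q| = 3.

Equivalence classes: [20=22], [21].
Quotient map π: X → X/∼ sends 20 ↦ [20=22], 21 ↦ [21], 22 ↦ [20=22].
For each subset V ⊆ X/∼, compute π^{-1}(V) ⊆ X and check whether π^{-1}(V) ∈ τ. V is open in τ_Q iff π^{-1}(V) ∈ τ.
  V = {}: π^{-1}(V) = ∅ ∈ τ ✓.
  V = {[20=22]}: π^{-1}(V) = {20, 22} ∉ τ ✗.
  V = {[21]}: π^{-1}(V) = {21} ∈ τ ✓.
  V = {[20=22], [21]}: π^{-1}(V) = {20, 21, 22} ∈ τ ✓.
Open sets in the quotient: τ_Q = {{}, {[21]}, {[20=22], [21]}} (3 elements).


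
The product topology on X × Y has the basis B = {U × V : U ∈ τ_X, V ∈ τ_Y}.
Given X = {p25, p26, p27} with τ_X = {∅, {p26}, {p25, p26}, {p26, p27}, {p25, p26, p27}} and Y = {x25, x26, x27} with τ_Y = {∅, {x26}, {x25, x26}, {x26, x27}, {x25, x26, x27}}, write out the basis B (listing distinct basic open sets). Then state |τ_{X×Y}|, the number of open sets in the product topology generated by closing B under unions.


Basis B = {∅ × ∅, {p26} × {x26}, {p25, p26} × {x26}, {p26} × {x25, x26}, {p26} × {x26, x27}, {p26, p27} × {x26}, {p25, p26, p27} × {x26}, {p26} × {x25, x26, x27}, {p25, p26} × {x25, x26}, {p25, p26} × {x26, x27}, {p26, p27} × {x25, x26}, {p26, p27} × {x26, x27}, {p25, p26} × {x25, x26, x27}, {p25, p26, p27} × {x25, x26}, {p25, p26, p27} × {x26, x27}, {p26, p27} × {x25, x26, x27}, {p25, p26, p27} × {x25, x26, x27}}; |τ_{X×Y}| = 48.

Enumerate products U × V with U ∈ τ_X, V ∈ τ_Y (deduplicated):
  ∅ × ∅ = {} (∅)
  {p26} × {x26} = {(p26,x26)}
  {p25, p26} × {x26} = {(p25,x26), (p26,x26)}
  {p26} × {x25, x26} = {(p26,x25), (p26,x26)}
  {p26} × {x26, x27} = {(p26,x26), (p26,x27)}
  {p26, p27} × {x26} = {(p26,x26), (p27,x26)}
  {p25, p26, p27} × {x26} = {(p25,x26), (p26,x26), (p27,x26)}
  {p26} × {x25, x26, x27} = {(p26,x25), (p26,x26), (p26,x27)}
  {p25, p26} × {x25, x26} = {(p25,x25), (p25,x26), (p26,x25), (p26,x26)}
  {p25, p26} × {x26, x27} = {(p25,x26), (p25,x27), (p26,x26), (p26,x27)}
  {p26, p27} × {x25, x26} = {(p26,x25), (p26,x26), (p27,x25), (p27,x26)}
  {p26, p27} × {x26, x27} = {(p26,x26), (p26,x27), (p27,x26), (p27,x27)}
  {p25, p26} × {x25, x26, x27} = {(p25,x25), (p25,x26), (p25,x27), (p26,x25), (p26,x26), (p26,x27)}
  {p25, p26, p27} × {x25, x26} = {(p25,x25), (p25,x26), (p26,x25), (p26,x26), (p27,x25), (p27,x26)}
  {p25, p26, p27} × {x26, x27} = {(p25,x26), (p25,x27), (p26,x26), (p26,x27), (p27,x26), (p27,x27)}
  {p26, p27} × {x25, x26, x27} = {(p26,x25), (p26,x26), (p26,x27), (p27,x25), (p27,x26), (p27,x27)}
  {p25, p26, p27} × {x25, x26, x27} = {(p25,x25), (p25,x26), (p25,x27), (p26,x25), (p26,x26), (p26,x27), (p27,x25), (p27,x26), (p27,x27)}
These 17 distinct sets form the basis B.
Close under arbitrary unions to get τ_{X×Y}; counting gives |τ_{X×Y}| = 48.


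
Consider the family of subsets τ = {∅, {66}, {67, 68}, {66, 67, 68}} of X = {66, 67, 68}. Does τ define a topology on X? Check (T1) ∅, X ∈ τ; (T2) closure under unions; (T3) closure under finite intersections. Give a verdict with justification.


τ IS a topology on X.

Axiom (T1): ∅ ∈ τ? Yes; X ∈ τ? Yes.
Axiom (T2/T3): check pairwise unions and intersections of members of τ.
All pairwise intersections and unions checked — each lies in τ. Therefore τ satisfies (T1), (T2), (T3): it IS a topology on X.


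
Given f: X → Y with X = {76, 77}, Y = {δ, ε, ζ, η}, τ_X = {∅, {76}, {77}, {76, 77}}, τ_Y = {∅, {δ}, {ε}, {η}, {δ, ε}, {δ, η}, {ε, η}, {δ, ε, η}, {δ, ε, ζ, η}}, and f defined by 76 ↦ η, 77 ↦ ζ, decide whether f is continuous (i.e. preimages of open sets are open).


f IS continuous.

Compute f^{-1}(U) for each U ∈ τ_Y:
  U = ∅: f^{-1}(U) = ∅ ∈ τ_X ✓.
  U = {δ}: f^{-1}(U) = ∅ ∈ τ_X ✓.
  U = {ε}: f^{-1}(U) = ∅ ∈ τ_X ✓.
  U = {η}: f^{-1}(U) = {76} ∈ τ_X ✓.
  U = {δ, ε}: f^{-1}(U) = ∅ ∈ τ_X ✓.
  U = {δ, η}: f^{-1}(U) = {76} ∈ τ_X ✓.
  U = {ε, η}: f^{-1}(U) = {76} ∈ τ_X ✓.
  U = {δ, ε, η}: f^{-1}(U) = {76} ∈ τ_X ✓.
  U = {δ, ε, ζ, η}: f^{-1}(U) = {76, 77} ∈ τ_X ✓.
Every preimage lies in τ_X, so f IS continuous.


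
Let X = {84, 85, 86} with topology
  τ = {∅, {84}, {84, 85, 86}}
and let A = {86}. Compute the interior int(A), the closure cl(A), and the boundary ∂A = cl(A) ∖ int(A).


int(A) = ∅, cl(A) = {85, 86}, ∂A = {85, 86}.

Closed sets in (X, τ) are complements of opens:
  closed(X, τ) = {∅, {85, 86}, {84, 85, 86}}.
int(A) = ⋃ {U ∈ τ : U ⊆ A}. Opens contained in A: ∅.
Taking the union of these: int(A) = ∅.
cl(A) = ⋂ {C closed : A ⊆ C}. Closed sets containing A: {85, 86}, {84, 85, 86}.
Intersecting these: cl(A) = {85, 86}.
∂A = cl(A) ∖ int(A) = {85, 86} ∖ ∅ = {85, 86}.


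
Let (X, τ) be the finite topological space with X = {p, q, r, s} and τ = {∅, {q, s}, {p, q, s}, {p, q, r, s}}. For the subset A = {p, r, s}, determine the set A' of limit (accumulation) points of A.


A' = {p, q, r}

For each x ∈ X, list the open sets U ∈ τ with x ∈ U, then check whether U ∩ (A ∖ {x}) ≠ ∅ for every such U.
  x = p: opens ∋ x are {p, q, s}, {p, q, r, s}; each meets A ∖ {p}, so x IS a limit point.
  x = q: opens ∋ x are {q, s}, {p, q, s}, {p, q, r, s}; each meets A ∖ {q}, so x IS a limit point.
  x = r: opens ∋ x are {p, q, r, s}; each meets A ∖ {r}, so x IS a limit point.
  x = s: open {q, s} ∋ x has {q, s} ∩ (A ∖ {s}) = ∅, so x is NOT a limit point.
Collecting: A' = {p, q, r}.


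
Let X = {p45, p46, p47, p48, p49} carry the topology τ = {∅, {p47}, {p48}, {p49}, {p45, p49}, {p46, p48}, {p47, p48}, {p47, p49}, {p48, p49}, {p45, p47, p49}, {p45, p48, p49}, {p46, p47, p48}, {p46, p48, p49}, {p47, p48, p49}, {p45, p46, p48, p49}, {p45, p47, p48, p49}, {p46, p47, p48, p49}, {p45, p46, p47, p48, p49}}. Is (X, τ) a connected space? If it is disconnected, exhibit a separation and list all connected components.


(X, τ) is disconnected; components = [{p47}, {p45, p49}, {p46, p48}].

Find clopen sets (U ∈ τ with X ∖ U ∈ τ):
  U = ∅, X ∖ U = {p45, p46, p47, p48, p49} — both open, so U is clopen.
  U = {p47}, X ∖ U = {p45, p46, p48, p49} — both open, so U is clopen.
  U = {p45, p49}, X ∖ U = {p46, p47, p48} — both open, so U is clopen.
  U = {p46, p48}, X ∖ U = {p45, p47, p49} — both open, so U is clopen.
  U = {p45, p47, p49}, X ∖ U = {p46, p48} — both open, so U is clopen.
  U = {p46, p47, p48}, X ∖ U = {p45, p49} — both open, so U is clopen.
  U = {p45, p46, p48, p49}, X ∖ U = {p47} — both open, so U is clopen.
  U = {p45, p46, p47, p48, p49}, X ∖ U = ∅ — both open, so U is clopen.
Nontrivial clopen(s) exist: e.g. {p45, p49}. So (X, τ) is disconnected.
Compute connected components by grouping points that agree on all clopens:
  component: {p47}
  component: {p45, p49}
  component: {p46, p48}


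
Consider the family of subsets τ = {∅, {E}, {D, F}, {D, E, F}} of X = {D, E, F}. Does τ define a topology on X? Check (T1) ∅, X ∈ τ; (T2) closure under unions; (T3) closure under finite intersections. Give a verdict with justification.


τ IS a topology on X.

Axiom (T1): ∅ ∈ τ? Yes; X ∈ τ? Yes.
Axiom (T2/T3): check pairwise unions and intersections of members of τ.
All pairwise intersections and unions checked — each lies in τ. Therefore τ satisfies (T1), (T2), (T3): it IS a topology on X.


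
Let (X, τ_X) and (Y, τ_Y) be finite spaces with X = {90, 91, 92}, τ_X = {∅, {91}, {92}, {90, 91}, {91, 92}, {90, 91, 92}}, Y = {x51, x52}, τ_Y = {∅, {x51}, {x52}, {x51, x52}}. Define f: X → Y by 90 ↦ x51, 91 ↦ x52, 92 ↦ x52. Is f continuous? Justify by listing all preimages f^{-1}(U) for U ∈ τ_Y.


f is NOT continuous.

Compute f^{-1}(U) for each U ∈ τ_Y:
  U = ∅: f^{-1}(U) = ∅ ∈ τ_X ✓.
  U = {x51}: f^{-1}(U) = {90} ∉ τ_X ✗.
  U = {x52}: f^{-1}(U) = {91, 92} ∈ τ_X ✓.
  U = {x51, x52}: f^{-1}(U) = {90, 91, 92} ∈ τ_X ✓.
Found U = {x51} with f^{-1}(U) = {90} not in τ_X. Therefore f is NOT continuous.


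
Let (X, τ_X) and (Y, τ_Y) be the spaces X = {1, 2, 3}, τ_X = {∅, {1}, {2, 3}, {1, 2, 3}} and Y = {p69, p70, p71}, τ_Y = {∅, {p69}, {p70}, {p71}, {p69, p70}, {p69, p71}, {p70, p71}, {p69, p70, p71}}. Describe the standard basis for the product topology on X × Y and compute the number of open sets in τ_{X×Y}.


Basis B = {∅ × ∅, {1} × {p69}, {1} × {p70}, {1} × {p71}, {1} × {p69, p70}, {1} × {p69, p71}, {1} × {p70, p71}, {2, 3} × {p69}, {2, 3} × {p70}, {2, 3} × {p71}, {1} × {p69, p70, p71}, {1, 2, 3} × {p69}, {1, 2, 3} × {p70}, {1, 2, 3} × {p71}, {2, 3} × {p69, p70}, {2, 3} × {p69, p71}, {2, 3} × {p70, p71}, {1, 2, 3} × {p69, p70}, {1, 2, 3} × {p69, p71}, {1, 2, 3} × {p70, p71}, {2, 3} × {p69, p70, p71}, {1, 2, 3} × {p69, p70, p71}}; |τ_{X×Y}| = 64.

Enumerate products U × V with U ∈ τ_X, V ∈ τ_Y (deduplicated):
  ∅ × ∅ = {} (∅)
  {1} × {p69} = {(1,p69)}
  {1} × {p70} = {(1,p70)}
  {1} × {p71} = {(1,p71)}
  {1} × {p69, p70} = {(1,p69), (1,p70)}
  {1} × {p69, p71} = {(1,p69), (1,p71)}
  {1} × {p70, p71} = {(1,p70), (1,p71)}
  {2, 3} × {p69} = {(2,p69), (3,p69)}
  {2, 3} × {p70} = {(2,p70), (3,p70)}
  {2, 3} × {p71} = {(2,p71), (3,p71)}
  {1} × {p69, p70, p71} = {(1,p69), (1,p70), (1,p71)}
  {1, 2, 3} × {p69} = {(1,p69), (2,p69), (3,p69)}
  {1, 2, 3} × {p70} = {(1,p70), (2,p70), (3,p70)}
  {1, 2, 3} × {p71} = {(1,p71), (2,p71), (3,p71)}
  {2, 3} × {p69, p70} = {(2,p69), (2,p70), (3,p69), (3,p70)}
  {2, 3} × {p69, p71} = {(2,p69), (2,p71), (3,p69), (3,p71)}
  {2, 3} × {p70, p71} = {(2,p70), (2,p71), (3,p70), (3,p71)}
  {1, 2, 3} × {p69, p70} = {(1,p69), (1,p70), (2,p69), (2,p70), (3,p69), (3,p70)}
  {1, 2, 3} × {p69, p71} = {(1,p69), (1,p71), (2,p69), (2,p71), (3,p69), (3,p71)}
  {1, 2, 3} × {p70, p71} = {(1,p70), (1,p71), (2,p70), (2,p71), (3,p70), (3,p71)}
  {2, 3} × {p69, p70, p71} = {(2,p69), (2,p70), (2,p71), (3,p69), (3,p70), (3,p71)}
  {1, 2, 3} × {p69, p70, p71} = {(1,p69), (1,p70), (1,p71), (2,p69), (2,p70), (2,p71), (3,p69), (3,p70), (3,p71)}
These 22 distinct sets form the basis B.
Close under arbitrary unions to get τ_{X×Y}; counting gives |τ_{X×Y}| = 64.


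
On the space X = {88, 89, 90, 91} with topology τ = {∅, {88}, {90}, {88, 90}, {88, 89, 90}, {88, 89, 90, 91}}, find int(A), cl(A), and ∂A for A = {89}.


int(A) = ∅, cl(A) = {89, 91}, ∂A = {89, 91}.

Closed sets in (X, τ) are complements of opens:
  closed(X, τ) = {∅, {91}, {89, 91}, {88, 89, 91}, {89, 90, 91}, {88, 89, 90, 91}}.
int(A) = ⋃ {U ∈ τ : U ⊆ A}. Opens contained in A: ∅.
Taking the union of these: int(A) = ∅.
cl(A) = ⋂ {C closed : A ⊆ C}. Closed sets containing A: {89, 91}, {88, 89, 91}, {89, 90, 91}, {88, 89, 90, 91}.
Intersecting these: cl(A) = {89, 91}.
∂A = cl(A) ∖ int(A) = {89, 91} ∖ ∅ = {89, 91}.


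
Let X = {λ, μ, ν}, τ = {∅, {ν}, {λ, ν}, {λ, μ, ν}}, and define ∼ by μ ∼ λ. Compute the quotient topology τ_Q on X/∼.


X/∼ = {[λ=μ], [ν]}; |τ_Q| = 3.

Equivalence classes: [λ=μ], [ν].
Quotient map π: X → X/∼ sends λ ↦ [λ=μ], μ ↦ [λ=μ], ν ↦ [ν].
For each subset V ⊆ X/∼, compute π^{-1}(V) ⊆ X and check whether π^{-1}(V) ∈ τ. V is open in τ_Q iff π^{-1}(V) ∈ τ.
  V = {}: π^{-1}(V) = ∅ ∈ τ ✓.
  V = {[λ=μ]}: π^{-1}(V) = {λ, μ} ∉ τ ✗.
  V = {[ν]}: π^{-1}(V) = {ν} ∈ τ ✓.
  V = {[λ=μ], [ν]}: π^{-1}(V) = {λ, μ, ν} ∈ τ ✓.
Open sets in the quotient: τ_Q = {{}, {[ν]}, {[λ=μ], [ν]}} (3 elements).


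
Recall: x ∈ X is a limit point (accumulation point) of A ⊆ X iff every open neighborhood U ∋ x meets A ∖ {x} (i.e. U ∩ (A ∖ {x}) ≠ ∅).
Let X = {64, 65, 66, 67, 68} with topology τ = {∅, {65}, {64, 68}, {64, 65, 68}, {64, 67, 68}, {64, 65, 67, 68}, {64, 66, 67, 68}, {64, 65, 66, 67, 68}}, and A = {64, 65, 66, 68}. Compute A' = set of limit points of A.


A' = {64, 66, 67, 68}

For each x ∈ X, list the open sets U ∈ τ with x ∈ U, then check whether U ∩ (A ∖ {x}) ≠ ∅ for every such U.
  x = 64: opens ∋ x are {64, 68}, {64, 65, 68}, {64, 67, 68}, {64, 65, 67, 68}, {64, 66, 67, 68}, {64, 65, 66, 67, 68}; each meets A ∖ {64}, so x IS a limit point.
  x = 65: open {65} ∋ x has {65} ∩ (A ∖ {65}) = ∅, so x is NOT a limit point.
  x = 66: opens ∋ x are {64, 66, 67, 68}, {64, 65, 66, 67, 68}; each meets A ∖ {66}, so x IS a limit point.
  x = 67: opens ∋ x are {64, 67, 68}, {64, 65, 67, 68}, {64, 66, 67, 68}, {64, 65, 66, 67, 68}; each meets A ∖ {67}, so x IS a limit point.
  x = 68: opens ∋ x are {64, 68}, {64, 65, 68}, {64, 67, 68}, {64, 65, 67, 68}, {64, 66, 67, 68}, {64, 65, 66, 67, 68}; each meets A ∖ {68}, so x IS a limit point.
Collecting: A' = {64, 66, 67, 68}.


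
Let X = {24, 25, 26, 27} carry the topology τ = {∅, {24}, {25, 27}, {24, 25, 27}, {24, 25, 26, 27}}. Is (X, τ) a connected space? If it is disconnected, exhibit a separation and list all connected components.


(X, τ) is connected.

Find clopen sets (U ∈ τ with X ∖ U ∈ τ):
  U = ∅, X ∖ U = {24, 25, 26, 27} — both open, so U is clopen.
  U = {24, 25, 26, 27}, X ∖ U = ∅ — both open, so U is clopen.
Only trivial clopens (∅ and X) exist, so (X, τ) is connected.
Compute connected components by grouping points that agree on all clopens:
  component: {24, 25, 26, 27}


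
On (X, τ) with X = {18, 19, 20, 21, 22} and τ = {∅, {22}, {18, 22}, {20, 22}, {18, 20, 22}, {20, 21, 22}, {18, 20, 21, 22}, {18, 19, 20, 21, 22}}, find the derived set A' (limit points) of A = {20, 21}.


A' = {19, 21}

For each x ∈ X, list the open sets U ∈ τ with x ∈ U, then check whether U ∩ (A ∖ {x}) ≠ ∅ for every such U.
  x = 18: open {18, 22} ∋ x has {18, 22} ∩ (A ∖ {18}) = ∅, so x is NOT a limit point.
  x = 19: opens ∋ x are {18, 19, 20, 21, 22}; each meets A ∖ {19}, so x IS a limit point.
  x = 20: open {20, 22} ∋ x has {20, 22} ∩ (A ∖ {20}) = ∅, so x is NOT a limit point.
  x = 21: opens ∋ x are {20, 21, 22}, {18, 20, 21, 22}, {18, 19, 20, 21, 22}; each meets A ∖ {21}, so x IS a limit point.
  x = 22: open {22} ∋ x has {22} ∩ (A ∖ {22}) = ∅, so x is NOT a limit point.
Collecting: A' = {19, 21}.


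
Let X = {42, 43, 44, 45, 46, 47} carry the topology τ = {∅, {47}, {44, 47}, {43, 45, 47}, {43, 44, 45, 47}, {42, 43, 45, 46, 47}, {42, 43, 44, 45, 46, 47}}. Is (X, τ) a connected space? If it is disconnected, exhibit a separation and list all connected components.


(X, τ) is connected.

Find clopen sets (U ∈ τ with X ∖ U ∈ τ):
  U = ∅, X ∖ U = {42, 43, 44, 45, 46, 47} — both open, so U is clopen.
  U = {42, 43, 44, 45, 46, 47}, X ∖ U = ∅ — both open, so U is clopen.
Only trivial clopens (∅ and X) exist, so (X, τ) is connected.
Compute connected components by grouping points that agree on all clopens:
  component: {42, 43, 44, 45, 46, 47}


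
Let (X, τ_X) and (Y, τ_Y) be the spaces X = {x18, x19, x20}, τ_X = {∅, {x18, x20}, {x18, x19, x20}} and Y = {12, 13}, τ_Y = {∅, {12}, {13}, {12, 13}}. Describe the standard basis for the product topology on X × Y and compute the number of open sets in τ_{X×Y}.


Basis B = {∅ × ∅, {x18, x20} × {12}, {x18, x20} × {13}, {x18, x19, x20} × {12}, {x18, x19, x20} × {13}, {x18, x20} × {12, 13}, {x18, x19, x20} × {12, 13}}; |τ_{X×Y}| = 9.

Enumerate products U × V with U ∈ τ_X, V ∈ τ_Y (deduplicated):
  ∅ × ∅ = {} (∅)
  {x18, x20} × {12} = {(x18,12), (x20,12)}
  {x18, x20} × {13} = {(x18,13), (x20,13)}
  {x18, x19, x20} × {12} = {(x18,12), (x19,12), (x20,12)}
  {x18, x19, x20} × {13} = {(x18,13), (x19,13), (x20,13)}
  {x18, x20} × {12, 13} = {(x18,12), (x18,13), (x20,12), (x20,13)}
  {x18, x19, x20} × {12, 13} = {(x18,12), (x18,13), (x19,12), (x19,13), (x20,12), (x20,13)}
These 7 distinct sets form the basis B.
Close under arbitrary unions to get τ_{X×Y}; counting gives |τ_{X×Y}| = 9.


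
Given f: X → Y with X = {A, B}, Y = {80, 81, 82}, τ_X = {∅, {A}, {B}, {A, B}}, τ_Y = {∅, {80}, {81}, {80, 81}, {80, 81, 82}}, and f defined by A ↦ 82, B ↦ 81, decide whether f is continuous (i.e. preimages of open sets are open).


f IS continuous.

Compute f^{-1}(U) for each U ∈ τ_Y:
  U = ∅: f^{-1}(U) = ∅ ∈ τ_X ✓.
  U = {80}: f^{-1}(U) = ∅ ∈ τ_X ✓.
  U = {81}: f^{-1}(U) = {B} ∈ τ_X ✓.
  U = {80, 81}: f^{-1}(U) = {B} ∈ τ_X ✓.
  U = {80, 81, 82}: f^{-1}(U) = {A, B} ∈ τ_X ✓.
Every preimage lies in τ_X, so f IS continuous.


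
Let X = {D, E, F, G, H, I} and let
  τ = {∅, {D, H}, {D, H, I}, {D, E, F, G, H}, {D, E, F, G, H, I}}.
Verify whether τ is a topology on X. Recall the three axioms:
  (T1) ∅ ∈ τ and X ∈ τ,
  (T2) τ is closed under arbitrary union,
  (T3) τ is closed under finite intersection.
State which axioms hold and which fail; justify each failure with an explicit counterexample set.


τ IS a topology on X.

Axiom (T1): ∅ ∈ τ? Yes; X ∈ τ? Yes.
Axiom (T2/T3): check pairwise unions and intersections of members of τ.
All pairwise intersections and unions checked — each lies in τ. Therefore τ satisfies (T1), (T2), (T3): it IS a topology on X.


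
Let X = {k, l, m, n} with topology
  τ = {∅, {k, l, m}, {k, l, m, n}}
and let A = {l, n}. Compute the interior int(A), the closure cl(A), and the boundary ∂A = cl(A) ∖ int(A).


int(A) = ∅, cl(A) = {k, l, m, n}, ∂A = {k, l, m, n}.

Closed sets in (X, τ) are complements of opens:
  closed(X, τ) = {∅, {n}, {k, l, m, n}}.
int(A) = ⋃ {U ∈ τ : U ⊆ A}. Opens contained in A: ∅.
Taking the union of these: int(A) = ∅.
cl(A) = ⋂ {C closed : A ⊆ C}. Closed sets containing A: {k, l, m, n}.
Intersecting these: cl(A) = {k, l, m, n}.
∂A = cl(A) ∖ int(A) = {k, l, m, n} ∖ ∅ = {k, l, m, n}.


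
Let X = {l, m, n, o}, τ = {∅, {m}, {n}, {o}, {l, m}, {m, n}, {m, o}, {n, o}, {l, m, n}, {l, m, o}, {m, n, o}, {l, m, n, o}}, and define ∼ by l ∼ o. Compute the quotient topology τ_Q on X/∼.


X/∼ = {[l=o], [m], [n]}; |τ_Q| = 6.

Equivalence classes: [l=o], [m], [n].
Quotient map π: X → X/∼ sends l ↦ [l=o], m ↦ [m], n ↦ [n], o ↦ [l=o].
For each subset V ⊆ X/∼, compute π^{-1}(V) ⊆ X and check whether π^{-1}(V) ∈ τ. V is open in τ_Q iff π^{-1}(V) ∈ τ.
  V = {}: π^{-1}(V) = ∅ ∈ τ ✓.
  V = {[l=o]}: π^{-1}(V) = {l, o} ∉ τ ✗.
  V = {[m]}: π^{-1}(V) = {m} ∈ τ ✓.
  V = {[l=o], [m]}: π^{-1}(V) = {l, m, o} ∈ τ ✓.
  V = {[n]}: π^{-1}(V) = {n} ∈ τ ✓.
  V = {[l=o], [n]}: π^{-1}(V) = {l, n, o} ∉ τ ✗.
  V = {[m], [n]}: π^{-1}(V) = {m, n} ∈ τ ✓.
  V = {[l=o], [m], [n]}: π^{-1}(V) = {l, m, n, o} ∈ τ ✓.
Open sets in the quotient: τ_Q = {{}, {[m]}, {[l=o], [m]}, {[n]}, {[m], [n]}, {[l=o], [m], [n]}} (6 elements).


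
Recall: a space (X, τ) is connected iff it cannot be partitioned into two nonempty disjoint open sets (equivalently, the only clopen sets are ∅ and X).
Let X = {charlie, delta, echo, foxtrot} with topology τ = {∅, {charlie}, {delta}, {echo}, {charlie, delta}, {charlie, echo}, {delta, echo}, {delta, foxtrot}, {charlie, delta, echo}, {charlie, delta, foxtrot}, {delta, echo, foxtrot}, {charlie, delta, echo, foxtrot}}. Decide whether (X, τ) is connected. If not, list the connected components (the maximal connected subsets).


(X, τ) is disconnected; components = [{charlie}, {echo}, {delta, foxtrot}].

Find clopen sets (U ∈ τ with X ∖ U ∈ τ):
  U = ∅, X ∖ U = {charlie, delta, echo, foxtrot} — both open, so U is clopen.
  U = {charlie}, X ∖ U = {delta, echo, foxtrot} — both open, so U is clopen.
  U = {echo}, X ∖ U = {charlie, delta, foxtrot} — both open, so U is clopen.
  U = {charlie, echo}, X ∖ U = {delta, foxtrot} — both open, so U is clopen.
  U = {delta, foxtrot}, X ∖ U = {charlie, echo} — both open, so U is clopen.
  U = {charlie, delta, foxtrot}, X ∖ U = {echo} — both open, so U is clopen.
  U = {delta, echo, foxtrot}, X ∖ U = {charlie} — both open, so U is clopen.
  U = {charlie, delta, echo, foxtrot}, X ∖ U = ∅ — both open, so U is clopen.
Nontrivial clopen(s) exist: e.g. {charlie, delta, foxtrot}. So (X, τ) is disconnected.
Compute connected components by grouping points that agree on all clopens:
  component: {charlie}
  component: {echo}
  component: {delta, foxtrot}


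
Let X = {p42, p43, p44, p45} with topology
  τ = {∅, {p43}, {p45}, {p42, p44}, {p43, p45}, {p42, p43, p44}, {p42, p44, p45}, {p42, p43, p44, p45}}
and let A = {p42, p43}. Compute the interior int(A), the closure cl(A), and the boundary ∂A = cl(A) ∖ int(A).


int(A) = {p43}, cl(A) = {p42, p43, p44}, ∂A = {p42, p44}.

Closed sets in (X, τ) are complements of opens:
  closed(X, τ) = {∅, {p43}, {p45}, {p42, p44}, {p43, p45}, {p42, p43, p44}, {p42, p44, p45}, {p42, p43, p44, p45}}.
int(A) = ⋃ {U ∈ τ : U ⊆ A}. Opens contained in A: ∅, {p43}.
Taking the union of these: int(A) = {p43}.
cl(A) = ⋂ {C closed : A ⊆ C}. Closed sets containing A: {p42, p43, p44}, {p42, p43, p44, p45}.
Intersecting these: cl(A) = {p42, p43, p44}.
∂A = cl(A) ∖ int(A) = {p42, p43, p44} ∖ {p43} = {p42, p44}.


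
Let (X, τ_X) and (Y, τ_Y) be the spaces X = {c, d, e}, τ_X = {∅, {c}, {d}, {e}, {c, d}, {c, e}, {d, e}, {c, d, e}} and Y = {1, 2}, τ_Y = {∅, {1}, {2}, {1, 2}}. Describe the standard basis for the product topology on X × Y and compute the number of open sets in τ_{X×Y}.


Basis B = {∅ × ∅, {c} × {1}, {c} × {2}, {d} × {1}, {d} × {2}, {e} × {1}, {e} × {2}, {c} × {1, 2}, {c, d} × {1}, {c, e} × {1}, {c, d} × {2}, {c, e} × {2}, {d} × {1, 2}, {d, e} × {1}, {d, e} × {2}, {e} × {1, 2}, {c, d, e} × {1}, {c, d, e} × {2}, {c, d} × {1, 2}, {c, e} × {1, 2}, {d, e} × {1, 2}, {c, d, e} × {1, 2}}; |τ_{X×Y}| = 64.

Enumerate products U × V with U ∈ τ_X, V ∈ τ_Y (deduplicated):
  ∅ × ∅ = {} (∅)
  {c} × {1} = {(c,1)}
  {c} × {2} = {(c,2)}
  {d} × {1} = {(d,1)}
  {d} × {2} = {(d,2)}
  {e} × {1} = {(e,1)}
  {e} × {2} = {(e,2)}
  {c} × {1, 2} = {(c,1), (c,2)}
  {c, d} × {1} = {(c,1), (d,1)}
  {c, e} × {1} = {(c,1), (e,1)}
  {c, d} × {2} = {(c,2), (d,2)}
  {c, e} × {2} = {(c,2), (e,2)}
  {d} × {1, 2} = {(d,1), (d,2)}
  {d, e} × {1} = {(d,1), (e,1)}
  {d, e} × {2} = {(d,2), (e,2)}
  {e} × {1, 2} = {(e,1), (e,2)}
  {c, d, e} × {1} = {(c,1), (d,1), (e,1)}
  {c, d, e} × {2} = {(c,2), (d,2), (e,2)}
  {c, d} × {1, 2} = {(c,1), (c,2), (d,1), (d,2)}
  {c, e} × {1, 2} = {(c,1), (c,2), (e,1), (e,2)}
  {d, e} × {1, 2} = {(d,1), (d,2), (e,1), (e,2)}
  {c, d, e} × {1, 2} = {(c,1), (c,2), (d,1), (d,2), (e,1), (e,2)}
These 22 distinct sets form the basis B.
Close under arbitrary unions to get τ_{X×Y}; counting gives |τ_{X×Y}| = 64.
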